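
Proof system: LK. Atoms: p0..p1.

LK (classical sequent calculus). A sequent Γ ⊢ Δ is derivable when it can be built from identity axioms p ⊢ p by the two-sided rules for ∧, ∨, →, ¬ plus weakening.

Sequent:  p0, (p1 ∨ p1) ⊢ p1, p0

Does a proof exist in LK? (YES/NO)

Proof tree:
[∨L] p0, (p1 ∨ p1) ⊢ p1, p0
  [WL] p0, p1 ⊢ p0
    [Ax] p0 ⊢ p0
  [Ax] p1 ⊢ p1

Result: YES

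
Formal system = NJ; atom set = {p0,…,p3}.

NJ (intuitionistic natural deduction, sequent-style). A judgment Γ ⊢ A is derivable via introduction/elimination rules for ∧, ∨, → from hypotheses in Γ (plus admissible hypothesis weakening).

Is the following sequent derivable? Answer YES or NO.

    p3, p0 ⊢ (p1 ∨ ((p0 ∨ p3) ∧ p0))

Derivation (root first):
[∨I₂] p3, p0 ⊢ (p1 ∨ ((p0 ∨ p3) ∧ p0))
  [∧I] p3, p0 ⊢ ((p0 ∨ p3) ∧ p0)
    [∨I₂] p3 ⊢ (p0 ∨ p3)
      [Ax] p3 ⊢ p3
    [Ax] p0 ⊢ p0

Result: YES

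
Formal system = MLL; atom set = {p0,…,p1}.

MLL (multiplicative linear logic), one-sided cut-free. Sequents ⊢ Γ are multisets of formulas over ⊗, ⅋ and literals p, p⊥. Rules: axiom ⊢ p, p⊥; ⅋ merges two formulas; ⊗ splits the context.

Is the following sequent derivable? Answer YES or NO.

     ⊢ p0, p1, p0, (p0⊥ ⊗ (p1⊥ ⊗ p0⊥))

Derivation (root first):
[⊗]  ⊢ p0, p1, p0, (p0⊥ ⊗ (p1⊥ ⊗ p0⊥))
  [Ax]  ⊢ p0, p0⊥
  [⊗]  ⊢ p1, p0, (p1⊥ ⊗ p0⊥)
    [Ax]  ⊢ p1, p1⊥
    [Ax]  ⊢ p0, p0⊥

Result: YES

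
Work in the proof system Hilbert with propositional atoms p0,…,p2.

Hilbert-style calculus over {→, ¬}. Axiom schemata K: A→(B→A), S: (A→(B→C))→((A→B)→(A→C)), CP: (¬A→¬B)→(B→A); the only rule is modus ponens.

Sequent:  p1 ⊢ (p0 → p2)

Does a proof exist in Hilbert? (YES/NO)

Truth-table refutation:
  v=000: Γ:[p1=F] Δ:[(p0 → p2)=T] refutes=False
  v=001: Γ:[p1=F] Δ:[(p0 → p2)=T] refutes=False
  v=010: Γ:[p1=T] Δ:[(p0 → p2)=T] refutes=False
  v=011: Γ:[p1=T] Δ:[(p0 → p2)=T] refutes=False
  v=100: Γ:[p1=F] Δ:[(p0 → p2)=F] refutes=False
  v=101: Γ:[p1=F] Δ:[(p0 → p2)=T] refutes=False
  v=110: Γ:[p1=T] Δ:[(p0 → p2)=F] refutes=True  ← countermodel

Result: NO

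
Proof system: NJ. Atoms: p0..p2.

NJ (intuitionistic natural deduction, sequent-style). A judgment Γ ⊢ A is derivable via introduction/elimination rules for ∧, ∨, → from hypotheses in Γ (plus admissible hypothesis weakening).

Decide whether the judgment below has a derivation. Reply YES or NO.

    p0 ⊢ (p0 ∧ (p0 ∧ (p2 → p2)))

Proof tree:
[∧I] p0 ⊢ (p0 ∧ (p0 ∧ (p2 → p2)))
  [Ax] p0 ⊢ p0
  [∧I] p0 ⊢ (p0 ∧ (p2 → p2))
    [Ax] p0 ⊢ p0
    [→I]  ⊢ (p2 → p2)
      [Ax] p2 ⊢ p2

Result: YES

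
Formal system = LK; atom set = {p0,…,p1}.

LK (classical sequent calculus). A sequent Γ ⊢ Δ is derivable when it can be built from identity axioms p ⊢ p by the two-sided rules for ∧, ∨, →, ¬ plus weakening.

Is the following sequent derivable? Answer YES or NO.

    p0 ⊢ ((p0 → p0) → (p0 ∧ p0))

Derivation (root first):
[→R] p0 ⊢ ((p0 → p0) → (p0 ∧ p0))
  [→L] p0, (p0 → p0) ⊢ (p0 ∧ p0)
    [Ax] p0 ⊢ p0
    [∧R] p0 ⊢ (p0 ∧ p0)
      [Ax] p0 ⊢ p0
      [Ax] p0 ⊢ p0

Result: YES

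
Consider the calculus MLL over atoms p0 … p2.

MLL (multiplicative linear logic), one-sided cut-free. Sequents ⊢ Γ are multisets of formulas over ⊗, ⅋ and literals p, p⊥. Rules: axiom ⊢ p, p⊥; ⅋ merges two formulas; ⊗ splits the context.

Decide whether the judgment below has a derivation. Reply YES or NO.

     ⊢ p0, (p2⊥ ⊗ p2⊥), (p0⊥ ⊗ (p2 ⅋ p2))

Derivation (root first):
[⊗]  ⊢ p0, (p2⊥ ⊗ p2⊥), (p0⊥ ⊗ (p2 ⅋ p2))
  [Ax]  ⊢ p0, p0⊥
  [⅋]  ⊢ (p2⊥ ⊗ p2⊥), (p2 ⅋ p2)
    [⊗]  ⊢ p2, p2, (p2⊥ ⊗ p2⊥)
      [Ax]  ⊢ p2, p2⊥
      [Ax]  ⊢ p2, p2⊥

Result: YES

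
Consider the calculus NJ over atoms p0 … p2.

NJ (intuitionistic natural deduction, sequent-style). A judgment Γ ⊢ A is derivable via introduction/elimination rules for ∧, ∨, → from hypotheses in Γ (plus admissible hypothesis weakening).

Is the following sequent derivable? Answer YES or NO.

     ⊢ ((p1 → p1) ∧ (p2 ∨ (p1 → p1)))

Proof tree:
[∧I]  ⊢ ((p1 → p1) ∧ (p2 ∨ (p1 → p1)))
  [→I]  ⊢ (p1 → p1)
    [Ax] p1 ⊢ p1
  [∨I₂]  ⊢ (p2 ∨ (p1 → p1))
    [→I]  ⊢ (p1 → p1)
      [Ax] p1 ⊢ p1

Result: YES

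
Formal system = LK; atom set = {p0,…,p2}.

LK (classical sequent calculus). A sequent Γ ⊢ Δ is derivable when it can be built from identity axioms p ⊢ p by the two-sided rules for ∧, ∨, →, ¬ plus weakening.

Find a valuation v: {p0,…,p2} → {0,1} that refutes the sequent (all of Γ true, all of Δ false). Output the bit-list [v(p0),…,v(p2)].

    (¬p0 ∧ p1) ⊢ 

Search for a countermodel by truth-table:
  v=000: Γ:[(¬p0 ∧ p1)=F] Δ:[] refutes=False
  v=001: Γ:[(¬p0 ∧ p1)=F] Δ:[] refutes=False
  v=010: Γ:[(¬p0 ∧ p1)=T] Δ:[] refutes=True  ← countermodel

Result: [0, 1, 0]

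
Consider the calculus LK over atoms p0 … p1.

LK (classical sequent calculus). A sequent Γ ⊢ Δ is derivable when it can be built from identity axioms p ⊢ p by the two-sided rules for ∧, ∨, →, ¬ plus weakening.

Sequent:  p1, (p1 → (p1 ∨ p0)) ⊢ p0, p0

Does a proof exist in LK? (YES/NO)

Truth-table refutation:
  v=00: Γ:[p1=F, (p1 → (p1 ∨ p0))=T] Δ:[p0=F, p0=F] refutes=False
  v=01: Γ:[p1=T, (p1 → (p1 ∨ p0))=T] Δ:[p0=F, p0=F] refutes=True  ← countermodel

Result: NO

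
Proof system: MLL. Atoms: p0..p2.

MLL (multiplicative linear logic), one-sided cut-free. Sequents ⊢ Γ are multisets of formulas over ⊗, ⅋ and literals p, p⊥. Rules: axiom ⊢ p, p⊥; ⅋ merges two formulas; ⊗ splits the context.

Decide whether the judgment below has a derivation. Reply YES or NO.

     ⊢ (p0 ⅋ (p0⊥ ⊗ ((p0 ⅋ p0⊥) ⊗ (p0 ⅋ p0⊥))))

Proof tree:
[⅋]  ⊢ (p0 ⅋ (p0⊥ ⊗ ((p0 ⅋ p0⊥) ⊗ (p0 ⅋ p0⊥))))
  [⊗]  ⊢ p0, (p0⊥ ⊗ ((p0 ⅋ p0⊥) ⊗ (p0 ⅋ p0⊥)))
    [Ax]  ⊢ p0, p0⊥
    [⊗]  ⊢ ((p0 ⅋ p0⊥) ⊗ (p0 ⅋ p0⊥))
      [⅋]  ⊢ (p0 ⅋ p0⊥)
        [Ax]  ⊢ p0, p0⊥
      [⅋]  ⊢ (p0 ⅋ p0⊥)
        [Ax]  ⊢ p0, p0⊥

Result: YES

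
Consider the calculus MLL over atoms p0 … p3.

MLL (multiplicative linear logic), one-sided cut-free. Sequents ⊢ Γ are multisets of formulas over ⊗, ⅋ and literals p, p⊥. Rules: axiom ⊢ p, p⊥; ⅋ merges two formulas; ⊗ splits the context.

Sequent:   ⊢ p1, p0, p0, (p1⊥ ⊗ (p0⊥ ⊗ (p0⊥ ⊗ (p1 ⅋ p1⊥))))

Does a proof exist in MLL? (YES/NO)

Proof tree:
[⊗]  ⊢ p1, p0, p0, (p1⊥ ⊗ (p0⊥ ⊗ (p0⊥ ⊗ (p1 ⅋ p1⊥))))
  [Ax]  ⊢ p1, p1⊥
  [⊗]  ⊢ p0, p0, (p0⊥ ⊗ (p0⊥ ⊗ (p1 ⅋ p1⊥)))
    [Ax]  ⊢ p0, p0⊥
    [⊗]  ⊢ p0, (p0⊥ ⊗ (p1 ⅋ p1⊥))
      [Ax]  ⊢ p0, p0⊥
      [⅋]  ⊢ (p1 ⅋ p1⊥)
        [Ax]  ⊢ p1, p1⊥

Result: YES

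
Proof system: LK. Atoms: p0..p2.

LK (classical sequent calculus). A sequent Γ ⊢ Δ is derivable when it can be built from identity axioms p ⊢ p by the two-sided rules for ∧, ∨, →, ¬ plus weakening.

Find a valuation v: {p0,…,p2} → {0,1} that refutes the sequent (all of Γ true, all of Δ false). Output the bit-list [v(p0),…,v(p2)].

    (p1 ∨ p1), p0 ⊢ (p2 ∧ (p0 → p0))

Truth-table refutation:
  v=000: Γ:[(p1 ∨ p1)=F, p0=F] Δ:[(p2 ∧ (p0 → p0))=F] refutes=False
  v=001: Γ:[(p1 ∨ p1)=F, p0=F] Δ:[(p2 ∧ (p0 → p0))=T] refutes=False
  v=010: Γ:[(p1 ∨ p1)=T, p0=F] Δ:[(p2 ∧ (p0 → p0))=F] refutes=False
  v=011: Γ:[(p1 ∨ p1)=T, p0=F] Δ:[(p2 ∧ (p0 → p0))=T] refutes=False
  v=100: Γ:[(p1 ∨ p1)=F, p0=T] Δ:[(p2 ∧ (p0 → p0))=F] refutes=False
  v=101: Γ:[(p1 ∨ p1)=F, p0=T] Δ:[(p2 ∧ (p0 → p0))=T] refutes=False
  v=110: Γ:[(p1 ∨ p1)=T, p0=T] Δ:[(p2 ∧ (p0 → p0))=F] refutes=True  ← countermodel

Result: [1, 1, 0]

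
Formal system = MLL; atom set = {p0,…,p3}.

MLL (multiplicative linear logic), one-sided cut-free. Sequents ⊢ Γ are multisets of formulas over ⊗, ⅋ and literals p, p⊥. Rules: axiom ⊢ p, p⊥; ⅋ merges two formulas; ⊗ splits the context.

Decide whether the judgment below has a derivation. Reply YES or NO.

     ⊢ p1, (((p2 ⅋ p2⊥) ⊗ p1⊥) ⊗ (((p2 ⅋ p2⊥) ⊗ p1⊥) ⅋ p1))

Proof tree:
[⊗]  ⊢ p1, (((p2 ⅋ p2⊥) ⊗ p1⊥) ⊗ (((p2 ⅋ p2⊥) ⊗ p1⊥) ⅋ p1))
  [⊗]  ⊢ p1, ((p2 ⅋ p2⊥) ⊗ p1⊥)
    [⅋]  ⊢ (p2 ⅋ p2⊥)
      [Ax]  ⊢ p2, p2⊥
    [Ax]  ⊢ p1, p1⊥
  [⅋]  ⊢ (((p2 ⅋ p2⊥) ⊗ p1⊥) ⅋ p1)
    [⊗]  ⊢ p1, ((p2 ⅋ p2⊥) ⊗ p1⊥)
      [⅋]  ⊢ (p2 ⅋ p2⊥)
        [Ax]  ⊢ p2, p2⊥
      [Ax]  ⊢ p1, p1⊥

Result: YES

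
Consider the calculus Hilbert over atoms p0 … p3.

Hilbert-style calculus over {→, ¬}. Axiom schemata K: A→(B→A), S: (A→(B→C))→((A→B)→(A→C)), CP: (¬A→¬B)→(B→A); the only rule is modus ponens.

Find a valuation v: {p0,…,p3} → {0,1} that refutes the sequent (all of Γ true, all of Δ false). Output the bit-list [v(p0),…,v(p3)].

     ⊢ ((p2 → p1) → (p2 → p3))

Enumerate valuations to refute Γ ⊢ Δ:
  v=0000: Γ:[] Δ:[((p2 → p1) → (p2 → p3))=T] refutes=False
  v=0001: Γ:[] Δ:[((p2 → p1) → (p2 → p3))=T] refutes=False
  v=0010: Γ:[] Δ:[((p2 → p1) → (p2 → p3))=T] refutes=False
  v=0011: Γ:[] Δ:[((p2 → p1) → (p2 → p3))=T] refutes=False
  v=0100: Γ:[] Δ:[((p2 → p1) → (p2 → p3))=T] refutes=False
  v=0101: Γ:[] Δ:[((p2 → p1) → (p2 → p3))=T] refutes=False
  v=0110: Γ:[] Δ:[((p2 → p1) → (p2 → p3))=F] refutes=True  ← countermodel

Result: [0, 1, 1, 0]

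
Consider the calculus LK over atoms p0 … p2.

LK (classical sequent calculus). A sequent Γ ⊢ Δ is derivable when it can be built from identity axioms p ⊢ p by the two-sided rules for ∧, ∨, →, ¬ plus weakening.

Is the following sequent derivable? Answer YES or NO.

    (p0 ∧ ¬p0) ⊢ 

Proof tree:
[∧L] (p0 ∧ ¬p0) ⊢ 
  [¬L] p0, ¬p0 ⊢ 
    [Ax] p0 ⊢ p0

Result: YES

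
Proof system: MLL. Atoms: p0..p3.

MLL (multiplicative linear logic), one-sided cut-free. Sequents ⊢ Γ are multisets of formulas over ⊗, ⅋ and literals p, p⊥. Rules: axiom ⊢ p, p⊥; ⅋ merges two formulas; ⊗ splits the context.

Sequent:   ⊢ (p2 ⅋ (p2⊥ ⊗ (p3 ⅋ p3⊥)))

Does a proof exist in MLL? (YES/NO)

Derivation trace:
[⅋]  ⊢ (p2 ⅋ (p2⊥ ⊗ (p3 ⅋ p3⊥)))
  [⊗]  ⊢ p2, (p2⊥ ⊗ (p3 ⅋ p3⊥))
    [Ax]  ⊢ p2, p2⊥
    [⅋]  ⊢ (p3 ⅋ p3⊥)
      [Ax]  ⊢ p3, p3⊥

Result: YES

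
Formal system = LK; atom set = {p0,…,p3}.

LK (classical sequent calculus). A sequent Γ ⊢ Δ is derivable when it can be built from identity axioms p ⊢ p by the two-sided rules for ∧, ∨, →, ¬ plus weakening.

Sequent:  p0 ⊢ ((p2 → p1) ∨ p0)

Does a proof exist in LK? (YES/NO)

Derivation (root first):
[∨R] p0 ⊢ ((p2 → p1) ∨ p0)
  [→R] p0 ⊢ p0, (p2 → p1)
    [WR] p0, p2 ⊢ p0, p1
      [WL] p0, p2 ⊢ p0
        [Ax] p0 ⊢ p0

Result: YES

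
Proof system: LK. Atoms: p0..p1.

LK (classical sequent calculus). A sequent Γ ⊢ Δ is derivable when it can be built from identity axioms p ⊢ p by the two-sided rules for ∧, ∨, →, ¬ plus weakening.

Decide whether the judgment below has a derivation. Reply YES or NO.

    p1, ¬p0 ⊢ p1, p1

Derivation (root first):
[¬L] p1, ¬p0 ⊢ p1, p1
  [WR] p1 ⊢ p1, p1, p0
    [WR] p1 ⊢ p1, p1
      [Ax] p1 ⊢ p1

Result: YES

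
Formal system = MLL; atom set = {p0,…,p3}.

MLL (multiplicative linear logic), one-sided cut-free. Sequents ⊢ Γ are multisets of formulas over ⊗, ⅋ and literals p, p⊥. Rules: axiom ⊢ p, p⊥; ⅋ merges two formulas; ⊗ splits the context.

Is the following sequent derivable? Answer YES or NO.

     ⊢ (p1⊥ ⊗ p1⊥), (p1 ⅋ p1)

Derivation (root first):
[⅋]  ⊢ (p1⊥ ⊗ p1⊥), (p1 ⅋ p1)
  [⊗]  ⊢ p1, p1, (p1⊥ ⊗ p1⊥)
    [Ax]  ⊢ p1, p1⊥
    [Ax]  ⊢ p1, p1⊥

Result: YES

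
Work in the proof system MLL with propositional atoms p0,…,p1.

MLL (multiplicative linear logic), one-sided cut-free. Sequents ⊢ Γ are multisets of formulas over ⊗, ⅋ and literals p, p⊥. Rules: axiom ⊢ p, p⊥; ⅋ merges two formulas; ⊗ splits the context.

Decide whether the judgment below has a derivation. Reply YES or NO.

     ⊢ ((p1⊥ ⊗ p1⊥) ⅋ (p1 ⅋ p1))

Derivation (root first):
[⅋]  ⊢ ((p1⊥ ⊗ p1⊥) ⅋ (p1 ⅋ p1))
  [⅋]  ⊢ (p1⊥ ⊗ p1⊥), (p1 ⅋ p1)
    [⊗]  ⊢ p1, p1, (p1⊥ ⊗ p1⊥)
      [Ax]  ⊢ p1, p1⊥
      [Ax]  ⊢ p1, p1⊥

Result: YES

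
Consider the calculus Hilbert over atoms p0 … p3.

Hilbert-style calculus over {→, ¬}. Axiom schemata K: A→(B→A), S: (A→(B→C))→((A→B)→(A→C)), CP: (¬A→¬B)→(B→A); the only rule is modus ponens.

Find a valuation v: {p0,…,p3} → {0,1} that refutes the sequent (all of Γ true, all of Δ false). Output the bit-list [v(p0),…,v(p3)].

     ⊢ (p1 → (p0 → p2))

Enumerate valuations to refute Γ ⊢ Δ:
  v=0000: Γ:[] Δ:[(p1 → (p0 → p2))=T] refutes=False
  v=0001: Γ:[] Δ:[(p1 → (p0 → p2))=T] refutes=False
  v=0010: Γ:[] Δ:[(p1 → (p0 → p2))=T] refutes=False
  v=0011: Γ:[] Δ:[(p1 → (p0 → p2))=T] refutes=False
  v=0100: Γ:[] Δ:[(p1 → (p0 → p2))=T] refutes=False
  v=0101: Γ:[] Δ:[(p1 → (p0 → p2))=T] refutes=False
  v=0110: Γ:[] Δ:[(p1 → (p0 → p2))=T] refutes=False
  v=0111: Γ:[] Δ:[(p1 → (p0 → p2))=T] refutes=False
  v=1000: Γ:[] Δ:[(p1 → (p0 → p2))=T] refutes=False
  v=1001: Γ:[] Δ:[(p1 → (p0 → p2))=T] refutes=False
  v=1010: Γ:[] Δ:[(p1 → (p0 → p2))=T] refutes=False
  v=1011: Γ:[] Δ:[(p1 → (p0 → p2))=T] refutes=False
  v=1100: Γ:[] Δ:[(p1 → (p0 → p2))=F] refutes=True  ← countermodel

Result: [1, 1, 0, 0]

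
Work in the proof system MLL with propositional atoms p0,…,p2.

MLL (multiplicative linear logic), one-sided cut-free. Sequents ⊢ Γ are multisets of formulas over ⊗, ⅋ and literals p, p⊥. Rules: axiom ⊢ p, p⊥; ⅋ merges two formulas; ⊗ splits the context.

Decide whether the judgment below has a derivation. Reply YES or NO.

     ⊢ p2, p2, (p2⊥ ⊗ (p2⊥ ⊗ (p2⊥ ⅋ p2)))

Derivation trace:
[⊗]  ⊢ p2, p2, (p2⊥ ⊗ (p2⊥ ⊗ (p2⊥ ⅋ p2)))
  [Ax]  ⊢ p2, p2⊥
  [⊗]  ⊢ p2, (p2⊥ ⊗ (p2⊥ ⅋ p2))
    [Ax]  ⊢ p2, p2⊥
    [⅋]  ⊢ (p2⊥ ⅋ p2)
      [Ax]  ⊢ p2, p2⊥

Result: YES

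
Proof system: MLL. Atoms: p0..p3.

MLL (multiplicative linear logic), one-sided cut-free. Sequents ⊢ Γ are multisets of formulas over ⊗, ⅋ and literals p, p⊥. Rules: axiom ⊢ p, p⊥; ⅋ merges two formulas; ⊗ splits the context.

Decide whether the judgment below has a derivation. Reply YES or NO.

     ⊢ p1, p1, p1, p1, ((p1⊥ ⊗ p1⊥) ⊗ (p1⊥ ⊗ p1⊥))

Derivation (root first):
[⊗]  ⊢ p1, p1, p1, p1, ((p1⊥ ⊗ p1⊥) ⊗ (p1⊥ ⊗ p1⊥))
  [⊗]  ⊢ p1, p1, (p1⊥ ⊗ p1⊥)
    [Ax]  ⊢ p1, p1⊥
    [Ax]  ⊢ p1, p1⊥
  [⊗]  ⊢ p1, p1, (p1⊥ ⊗ p1⊥)
    [Ax]  ⊢ p1, p1⊥
    [Ax]  ⊢ p1, p1⊥

Result: YES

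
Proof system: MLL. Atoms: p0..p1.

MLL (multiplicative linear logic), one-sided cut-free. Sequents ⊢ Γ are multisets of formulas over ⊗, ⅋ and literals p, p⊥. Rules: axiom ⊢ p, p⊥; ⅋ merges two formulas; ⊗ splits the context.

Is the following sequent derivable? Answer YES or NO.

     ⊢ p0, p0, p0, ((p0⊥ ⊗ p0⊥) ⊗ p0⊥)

Derivation (root first):
[⊗]  ⊢ p0, p0, p0, ((p0⊥ ⊗ p0⊥) ⊗ p0⊥)
  [⊗]  ⊢ p0, p0, (p0⊥ ⊗ p0⊥)
    [Ax]  ⊢ p0, p0⊥
    [Ax]  ⊢ p0, p0⊥
  [Ax]  ⊢ p0, p0⊥

Result: YES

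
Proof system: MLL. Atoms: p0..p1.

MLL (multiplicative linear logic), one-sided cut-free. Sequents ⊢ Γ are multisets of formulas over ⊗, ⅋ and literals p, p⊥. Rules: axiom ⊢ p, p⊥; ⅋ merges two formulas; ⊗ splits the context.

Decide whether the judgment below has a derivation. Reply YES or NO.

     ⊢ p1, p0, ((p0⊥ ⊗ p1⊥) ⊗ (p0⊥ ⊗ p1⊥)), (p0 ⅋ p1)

Proof tree:
[⅋]  ⊢ p1, p0, ((p0⊥ ⊗ p1⊥) ⊗ (p0⊥ ⊗ p1⊥)), (p0 ⅋ p1)
  [⊗]  ⊢ p0, p1, p0, p1, ((p0⊥ ⊗ p1⊥) ⊗ (p0⊥ ⊗ p1⊥))
    [⊗]  ⊢ p0, p1, (p0⊥ ⊗ p1⊥)
      [Ax]  ⊢ p0, p0⊥
      [Ax]  ⊢ p1, p1⊥
    [⊗]  ⊢ p0, p1, (p0⊥ ⊗ p1⊥)
      [Ax]  ⊢ p0, p0⊥
      [Ax]  ⊢ p1, p1⊥

Result: YES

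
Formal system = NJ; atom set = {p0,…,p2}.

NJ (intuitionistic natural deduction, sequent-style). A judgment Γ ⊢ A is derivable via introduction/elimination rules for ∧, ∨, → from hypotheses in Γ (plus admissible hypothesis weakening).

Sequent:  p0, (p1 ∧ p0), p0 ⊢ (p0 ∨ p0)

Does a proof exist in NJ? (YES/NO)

Proof tree:
[Wk] p0, (p1 ∧ p0), p0 ⊢ (p0 ∨ p0)
  [Wk] p0, (p1 ∧ p0) ⊢ (p0 ∨ p0)
    [∨I₁] p0 ⊢ (p0 ∨ p0)
      [Ax] p0 ⊢ p0

Result: YES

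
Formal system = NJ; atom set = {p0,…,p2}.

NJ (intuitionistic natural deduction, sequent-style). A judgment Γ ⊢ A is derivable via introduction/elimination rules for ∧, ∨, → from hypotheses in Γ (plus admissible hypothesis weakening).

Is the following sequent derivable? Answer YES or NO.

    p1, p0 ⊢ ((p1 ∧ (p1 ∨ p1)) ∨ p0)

Derivation (root first):
[∨I₁] p1, p0 ⊢ ((p1 ∧ (p1 ∨ p1)) ∨ p0)
  [∧I] p1, p0 ⊢ (p1 ∧ (p1 ∨ p1))
    [Wk] p1, p0 ⊢ p1
      [Ax] p1 ⊢ p1
    [∨I₂] p1 ⊢ (p1 ∨ p1)
      [Ax] p1 ⊢ p1

Result: YES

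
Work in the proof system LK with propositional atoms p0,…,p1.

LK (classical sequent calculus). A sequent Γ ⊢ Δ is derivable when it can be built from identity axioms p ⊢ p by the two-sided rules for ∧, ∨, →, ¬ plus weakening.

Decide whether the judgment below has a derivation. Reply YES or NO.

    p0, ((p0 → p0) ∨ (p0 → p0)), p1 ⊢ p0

Derivation (root first):
[WL] p0, ((p0 → p0) ∨ (p0 → p0)), p1 ⊢ p0
  [∨L] p0, ((p0 → p0) ∨ (p0 → p0)) ⊢ p0
    [→L] p0, (p0 → p0) ⊢ p0
      [Ax] p0 ⊢ p0
      [Ax] p0 ⊢ p0
    [→L] p0, (p0 → p0) ⊢ p0
      [Ax] p0 ⊢ p0
      [Ax] p0 ⊢ p0

Result: YES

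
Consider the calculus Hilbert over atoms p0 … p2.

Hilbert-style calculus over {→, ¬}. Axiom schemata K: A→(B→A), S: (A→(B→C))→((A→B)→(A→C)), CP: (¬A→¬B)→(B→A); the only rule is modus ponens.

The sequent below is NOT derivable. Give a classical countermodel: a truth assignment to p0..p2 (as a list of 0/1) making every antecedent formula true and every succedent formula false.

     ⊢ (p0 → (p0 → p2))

Enumerate valuations to refute Γ ⊢ Δ:
  v=000: Γ:[] Δ:[(p0 → (p0 → p2))=T] refutes=False
  v=001: Γ:[] Δ:[(p0 → (p0 → p2))=T] refutes=False
  v=010: Γ:[] Δ:[(p0 → (p0 → p2))=T] refutes=False
  v=011: Γ:[] Δ:[(p0 → (p0 → p2))=T] refutes=False
  v=100: Γ:[] Δ:[(p0 → (p0 → p2))=F] refutes=True  ← countermodel

Result: [1, 0, 0]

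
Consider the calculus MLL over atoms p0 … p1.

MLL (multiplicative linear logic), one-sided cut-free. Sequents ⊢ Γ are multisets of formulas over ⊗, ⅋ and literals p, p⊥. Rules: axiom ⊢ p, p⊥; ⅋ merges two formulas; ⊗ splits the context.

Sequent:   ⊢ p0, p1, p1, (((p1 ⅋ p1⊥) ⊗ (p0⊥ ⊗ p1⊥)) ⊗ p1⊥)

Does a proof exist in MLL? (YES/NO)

Derivation trace:
[⊗]  ⊢ p0, p1, p1, (((p1 ⅋ p1⊥) ⊗ (p0⊥ ⊗ p1⊥)) ⊗ p1⊥)
  [⊗]  ⊢ p0, p1, ((p1 ⅋ p1⊥) ⊗ (p0⊥ ⊗ p1⊥))
    [⅋]  ⊢ (p1 ⅋ p1⊥)
      [Ax]  ⊢ p1, p1⊥
    [⊗]  ⊢ p0, p1, (p0⊥ ⊗ p1⊥)
      [Ax]  ⊢ p0, p0⊥
      [Ax]  ⊢ p1, p1⊥
  [Ax]  ⊢ p1, p1⊥

Result: YES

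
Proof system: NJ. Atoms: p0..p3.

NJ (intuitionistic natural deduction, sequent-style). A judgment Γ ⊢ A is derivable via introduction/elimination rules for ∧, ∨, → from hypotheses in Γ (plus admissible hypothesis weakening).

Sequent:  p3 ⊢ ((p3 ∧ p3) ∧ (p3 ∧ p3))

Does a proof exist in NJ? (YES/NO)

Proof tree:
[∧I] p3 ⊢ ((p3 ∧ p3) ∧ (p3 ∧ p3))
  [∧I] p3 ⊢ (p3 ∧ p3)
    [Ax] p3 ⊢ p3
    [Ax] p3 ⊢ p3
  [∧I] p3 ⊢ (p3 ∧ p3)
    [Ax] p3 ⊢ p3
    [Ax] p3 ⊢ p3

Result: YES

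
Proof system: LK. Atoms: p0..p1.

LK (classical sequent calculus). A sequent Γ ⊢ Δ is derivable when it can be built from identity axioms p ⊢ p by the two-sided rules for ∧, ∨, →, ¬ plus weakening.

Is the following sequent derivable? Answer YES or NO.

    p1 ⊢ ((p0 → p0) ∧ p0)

Enumerate valuations to refute Γ ⊢ Δ:
  v=00: Γ:[p1=F] Δ:[((p0 → p0) ∧ p0)=F] refutes=False
  v=01: Γ:[p1=T] Δ:[((p0 → p0) ∧ p0)=F] refutes=True  ← countermodel

Result: NO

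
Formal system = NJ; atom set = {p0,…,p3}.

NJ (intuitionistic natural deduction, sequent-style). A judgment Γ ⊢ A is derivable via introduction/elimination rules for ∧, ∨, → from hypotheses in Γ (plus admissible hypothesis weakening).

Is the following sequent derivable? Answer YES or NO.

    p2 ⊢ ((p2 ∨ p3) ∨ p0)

Derivation trace:
[∨I₁] p2 ⊢ ((p2 ∨ p3) ∨ p0)
  [∨I₁] p2 ⊢ (p2 ∨ p3)
    [Ax] p2 ⊢ p2

Result: YES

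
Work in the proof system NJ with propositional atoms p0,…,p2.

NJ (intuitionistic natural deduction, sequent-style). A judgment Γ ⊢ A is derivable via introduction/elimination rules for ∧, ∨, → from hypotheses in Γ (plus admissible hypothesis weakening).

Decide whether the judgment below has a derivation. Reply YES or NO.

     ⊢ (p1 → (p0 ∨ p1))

Proof tree:
[→I]  ⊢ (p1 → (p0 ∨ p1))
  [∨I₂] p1 ⊢ (p0 ∨ p1)
    [Ax] p1 ⊢ p1

Result: YES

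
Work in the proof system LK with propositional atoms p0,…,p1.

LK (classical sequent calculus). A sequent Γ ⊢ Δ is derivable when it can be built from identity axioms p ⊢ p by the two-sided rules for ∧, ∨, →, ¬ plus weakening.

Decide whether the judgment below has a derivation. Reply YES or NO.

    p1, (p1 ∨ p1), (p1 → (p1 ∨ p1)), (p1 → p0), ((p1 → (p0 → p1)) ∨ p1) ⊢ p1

Derivation (root first):
[∨L] p1, (p1 ∨ p1), (p1 → (p1 ∨ p1)), (p1 → p0), ((p1 → (p0 → p1)) ∨ p1) ⊢ p1
  [→L] p1, (p1 ∨ p1), (p1 → (p1 ∨ p1)), (p1 → p0), (p1 → (p0 → p1)) ⊢ p1
    [→L] (p1 ∨ p1), (p1 → (p1 ∨ p1)) ⊢ p1
      [∨L] (p1 ∨ p1) ⊢ p1
        [Ax] p1 ⊢ p1
        [Ax] p1 ⊢ p1
      [∨L] (p1 ∨ p1) ⊢ p1
        [Ax] p1 ⊢ p1
        [Ax] p1 ⊢ p1
    [→L] p1, (p1 → p0), (p0 → p1) ⊢ p1
      [→L] p1, (p1 → p0) ⊢ p0
        [Ax] p1 ⊢ p1
        [Ax] p0 ⊢ p0
      [Ax] p1 ⊢ p1
  [Ax] p1 ⊢ p1

Result: YES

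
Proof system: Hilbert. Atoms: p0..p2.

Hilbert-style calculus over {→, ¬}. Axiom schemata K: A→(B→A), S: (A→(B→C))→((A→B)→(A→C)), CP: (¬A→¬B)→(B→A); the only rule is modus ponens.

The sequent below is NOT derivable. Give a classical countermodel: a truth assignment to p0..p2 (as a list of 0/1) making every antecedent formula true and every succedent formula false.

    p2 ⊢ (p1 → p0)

Truth-table refutation:
  v=000: Γ:[p2=F] Δ:[(p1 → p0)=T] refutes=False
  v=001: Γ:[p2=T] Δ:[(p1 → p0)=T] refutes=False
  v=010: Γ:[p2=F] Δ:[(p1 → p0)=F] refutes=False
  v=011: Γ:[p2=T] Δ:[(p1 → p0)=F] refutes=True  ← countermodel

Result: [0, 1, 1]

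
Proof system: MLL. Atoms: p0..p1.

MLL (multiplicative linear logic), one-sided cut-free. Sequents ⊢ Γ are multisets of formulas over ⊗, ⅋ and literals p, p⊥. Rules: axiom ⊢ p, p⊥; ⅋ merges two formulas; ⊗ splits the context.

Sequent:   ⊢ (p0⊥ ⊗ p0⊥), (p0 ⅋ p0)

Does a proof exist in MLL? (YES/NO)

Derivation (root first):
[⅋]  ⊢ (p0⊥ ⊗ p0⊥), (p0 ⅋ p0)
  [⊗]  ⊢ p0, p0, (p0⊥ ⊗ p0⊥)
    [Ax]  ⊢ p0, p0⊥
    [Ax]  ⊢ p0, p0⊥

Result: YES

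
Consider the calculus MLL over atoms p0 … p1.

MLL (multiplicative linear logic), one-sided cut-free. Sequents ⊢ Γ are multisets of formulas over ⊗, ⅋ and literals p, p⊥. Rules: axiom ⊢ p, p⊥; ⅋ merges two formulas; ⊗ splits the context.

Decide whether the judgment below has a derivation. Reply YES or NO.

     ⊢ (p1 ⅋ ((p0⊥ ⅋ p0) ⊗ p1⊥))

Proof tree:
[⅋]  ⊢ (p1 ⅋ ((p0⊥ ⅋ p0) ⊗ p1⊥))
  [⊗]  ⊢ p1, ((p0⊥ ⅋ p0) ⊗ p1⊥)
    [⅋]  ⊢ (p0⊥ ⅋ p0)
      [Ax]  ⊢ p0, p0⊥
    [Ax]  ⊢ p1, p1⊥

Result: YES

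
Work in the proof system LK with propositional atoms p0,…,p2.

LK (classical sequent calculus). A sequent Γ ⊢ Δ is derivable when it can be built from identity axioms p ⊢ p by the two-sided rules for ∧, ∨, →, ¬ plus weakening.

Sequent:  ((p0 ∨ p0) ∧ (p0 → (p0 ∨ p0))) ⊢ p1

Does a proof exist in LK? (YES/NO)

Enumerate valuations to refute Γ ⊢ Δ:
  v=000: Γ:[((p0 ∨ p0) ∧ (p0 → (p0 ∨ p0)))=F] Δ:[p1=F] refutes=False
  v=001: Γ:[((p0 ∨ p0) ∧ (p0 → (p0 ∨ p0)))=F] Δ:[p1=F] refutes=False
  v=010: Γ:[((p0 ∨ p0) ∧ (p0 → (p0 ∨ p0)))=F] Δ:[p1=T] refutes=False
  v=011: Γ:[((p0 ∨ p0) ∧ (p0 → (p0 ∨ p0)))=F] Δ:[p1=T] refutes=False
  v=100: Γ:[((p0 ∨ p0) ∧ (p0 → (p0 ∨ p0)))=T] Δ:[p1=F] refutes=True  ← countermodel

Result: NO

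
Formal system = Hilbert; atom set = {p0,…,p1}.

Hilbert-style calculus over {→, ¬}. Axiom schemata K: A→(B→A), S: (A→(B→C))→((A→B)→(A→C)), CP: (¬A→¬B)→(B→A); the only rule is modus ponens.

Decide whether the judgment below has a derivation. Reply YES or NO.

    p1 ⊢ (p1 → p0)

Search for a countermodel by truth-table:
  v=00: Γ:[p1=F] Δ:[(p1 → p0)=T] refutes=False
  v=01: Γ:[p1=T] Δ:[(p1 → p0)=F] refutes=True  ← countermodel

Result: NO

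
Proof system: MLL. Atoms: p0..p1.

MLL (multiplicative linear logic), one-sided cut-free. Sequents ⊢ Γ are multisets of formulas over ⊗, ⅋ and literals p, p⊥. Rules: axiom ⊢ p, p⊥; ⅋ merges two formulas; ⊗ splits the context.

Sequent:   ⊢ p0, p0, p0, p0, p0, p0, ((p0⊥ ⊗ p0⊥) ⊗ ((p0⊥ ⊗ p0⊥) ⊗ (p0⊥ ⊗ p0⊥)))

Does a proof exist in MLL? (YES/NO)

Proof tree:
[⊗]  ⊢ p0, p0, p0, p0, p0, p0, ((p0⊥ ⊗ p0⊥) ⊗ ((p0⊥ ⊗ p0⊥) ⊗ (p0⊥ ⊗ p0⊥)))
  [⊗]  ⊢ p0, p0, (p0⊥ ⊗ p0⊥)
    [Ax]  ⊢ p0, p0⊥
    [Ax]  ⊢ p0, p0⊥
  [⊗]  ⊢ p0, p0, p0, p0, ((p0⊥ ⊗ p0⊥) ⊗ (p0⊥ ⊗ p0⊥))
    [⊗]  ⊢ p0, p0, (p0⊥ ⊗ p0⊥)
      [Ax]  ⊢ p0, p0⊥
      [Ax]  ⊢ p0, p0⊥
    [⊗]  ⊢ p0, p0, (p0⊥ ⊗ p0⊥)
      [Ax]  ⊢ p0, p0⊥
      [Ax]  ⊢ p0, p0⊥

Result: YES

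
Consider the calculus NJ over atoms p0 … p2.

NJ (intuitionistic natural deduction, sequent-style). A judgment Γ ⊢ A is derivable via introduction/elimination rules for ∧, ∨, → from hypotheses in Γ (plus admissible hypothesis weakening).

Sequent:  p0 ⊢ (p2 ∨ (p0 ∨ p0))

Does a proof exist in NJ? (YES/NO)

Proof tree:
[∨I₂] p0 ⊢ (p2 ∨ (p0 ∨ p0))
  [∨I₁] p0 ⊢ (p0 ∨ p0)
    [Ax] p0 ⊢ p0

Result: YES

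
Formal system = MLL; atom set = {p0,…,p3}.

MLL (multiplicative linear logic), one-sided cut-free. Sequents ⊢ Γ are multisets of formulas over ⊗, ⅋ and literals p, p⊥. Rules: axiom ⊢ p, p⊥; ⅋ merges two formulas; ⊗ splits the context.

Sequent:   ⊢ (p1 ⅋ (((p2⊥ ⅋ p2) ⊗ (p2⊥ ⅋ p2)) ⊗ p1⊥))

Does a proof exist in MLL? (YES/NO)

Derivation trace:
[⅋]  ⊢ (p1 ⅋ (((p2⊥ ⅋ p2) ⊗ (p2⊥ ⅋ p2)) ⊗ p1⊥))
  [⊗]  ⊢ p1, (((p2⊥ ⅋ p2) ⊗ (p2⊥ ⅋ p2)) ⊗ p1⊥)
    [⊗]  ⊢ ((p2⊥ ⅋ p2) ⊗ (p2⊥ ⅋ p2))
      [⅋]  ⊢ (p2⊥ ⅋ p2)
        [Ax]  ⊢ p2, p2⊥
      [⅋]  ⊢ (p2⊥ ⅋ p2)
        [Ax]  ⊢ p2, p2⊥
    [Ax]  ⊢ p1, p1⊥

Result: YES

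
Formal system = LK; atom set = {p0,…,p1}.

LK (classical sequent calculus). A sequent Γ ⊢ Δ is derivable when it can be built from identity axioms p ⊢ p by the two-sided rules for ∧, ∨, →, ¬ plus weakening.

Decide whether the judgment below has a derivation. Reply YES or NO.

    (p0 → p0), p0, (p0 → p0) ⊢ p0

Derivation trace:
[→L] (p0 → p0), p0, (p0 → p0) ⊢ p0
  [→L] p0, (p0 → p0) ⊢ p0
    [Ax] p0 ⊢ p0
    [Ax] p0 ⊢ p0
  [Ax] p0 ⊢ p0

Result: YES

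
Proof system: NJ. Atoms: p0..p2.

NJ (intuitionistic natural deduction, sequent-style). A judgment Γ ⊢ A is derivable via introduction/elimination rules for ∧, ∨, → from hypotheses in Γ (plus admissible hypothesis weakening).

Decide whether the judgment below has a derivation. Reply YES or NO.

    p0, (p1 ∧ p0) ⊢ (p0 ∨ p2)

Proof tree:
[∨I₁] p0, (p1 ∧ p0) ⊢ (p0 ∨ p2)
  [Wk] p0, (p1 ∧ p0) ⊢ p0
    [Ax] p0 ⊢ p0

Result: YES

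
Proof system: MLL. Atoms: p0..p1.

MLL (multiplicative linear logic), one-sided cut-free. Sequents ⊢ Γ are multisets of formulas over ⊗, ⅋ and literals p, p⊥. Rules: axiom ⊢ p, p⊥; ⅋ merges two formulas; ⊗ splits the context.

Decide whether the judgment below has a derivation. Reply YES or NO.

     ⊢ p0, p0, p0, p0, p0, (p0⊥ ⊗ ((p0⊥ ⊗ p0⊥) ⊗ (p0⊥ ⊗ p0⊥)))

Derivation trace:
[⊗]  ⊢ p0, p0, p0, p0, p0, (p0⊥ ⊗ ((p0⊥ ⊗ p0⊥) ⊗ (p0⊥ ⊗ p0⊥)))
  [Ax]  ⊢ p0, p0⊥
  [⊗]  ⊢ p0, p0, p0, p0, ((p0⊥ ⊗ p0⊥) ⊗ (p0⊥ ⊗ p0⊥))
    [⊗]  ⊢ p0, p0, (p0⊥ ⊗ p0⊥)
      [Ax]  ⊢ p0, p0⊥
      [Ax]  ⊢ p0, p0⊥
    [⊗]  ⊢ p0, p0, (p0⊥ ⊗ p0⊥)
      [Ax]  ⊢ p0, p0⊥
      [Ax]  ⊢ p0, p0⊥

Result: YES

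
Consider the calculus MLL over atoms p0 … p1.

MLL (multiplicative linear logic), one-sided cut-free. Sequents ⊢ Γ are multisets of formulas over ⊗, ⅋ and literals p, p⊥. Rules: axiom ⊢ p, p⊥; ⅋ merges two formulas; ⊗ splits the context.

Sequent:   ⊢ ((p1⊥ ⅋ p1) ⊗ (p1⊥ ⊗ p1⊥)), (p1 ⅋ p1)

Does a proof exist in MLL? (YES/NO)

Derivation (root first):
[⅋]  ⊢ ((p1⊥ ⅋ p1) ⊗ (p1⊥ ⊗ p1⊥)), (p1 ⅋ p1)
  [⊗]  ⊢ p1, p1, ((p1⊥ ⅋ p1) ⊗ (p1⊥ ⊗ p1⊥))
    [⅋]  ⊢ (p1⊥ ⅋ p1)
      [Ax]  ⊢ p1, p1⊥
    [⊗]  ⊢ p1, p1, (p1⊥ ⊗ p1⊥)
      [Ax]  ⊢ p1, p1⊥
      [Ax]  ⊢ p1, p1⊥

Result: YES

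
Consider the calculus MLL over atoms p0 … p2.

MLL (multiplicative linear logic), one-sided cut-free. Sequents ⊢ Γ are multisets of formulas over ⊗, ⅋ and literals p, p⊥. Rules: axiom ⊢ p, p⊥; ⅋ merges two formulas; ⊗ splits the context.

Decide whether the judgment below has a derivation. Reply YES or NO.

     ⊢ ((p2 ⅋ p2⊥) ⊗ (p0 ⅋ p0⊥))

Derivation trace:
[⊗]  ⊢ ((p2 ⅋ p2⊥) ⊗ (p0 ⅋ p0⊥))
  [⅋]  ⊢ (p2 ⅋ p2⊥)
    [Ax]  ⊢ p2, p2⊥
  [⅋]  ⊢ (p0 ⅋ p0⊥)
    [Ax]  ⊢ p0, p0⊥

Result: YES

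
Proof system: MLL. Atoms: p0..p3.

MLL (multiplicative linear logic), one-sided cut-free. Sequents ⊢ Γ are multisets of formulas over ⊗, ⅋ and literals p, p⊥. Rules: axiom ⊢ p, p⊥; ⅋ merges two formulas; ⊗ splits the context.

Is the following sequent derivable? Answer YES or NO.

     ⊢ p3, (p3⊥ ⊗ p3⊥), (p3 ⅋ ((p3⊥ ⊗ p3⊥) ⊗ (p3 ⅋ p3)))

Proof tree:
[⅋]  ⊢ p3, (p3⊥ ⊗ p3⊥), (p3 ⅋ ((p3⊥ ⊗ p3⊥) ⊗ (p3 ⅋ p3)))
  [⊗]  ⊢ p3, p3, (p3⊥ ⊗ p3⊥), ((p3⊥ ⊗ p3⊥) ⊗ (p3 ⅋ p3))
    [⊗]  ⊢ p3, p3, (p3⊥ ⊗ p3⊥)
      [Ax]  ⊢ p3, p3⊥
      [Ax]  ⊢ p3, p3⊥
    [⅋]  ⊢ (p3⊥ ⊗ p3⊥), (p3 ⅋ p3)
      [⊗]  ⊢ p3, p3, (p3⊥ ⊗ p3⊥)
        [Ax]  ⊢ p3, p3⊥
        [Ax]  ⊢ p3, p3⊥

Result: YES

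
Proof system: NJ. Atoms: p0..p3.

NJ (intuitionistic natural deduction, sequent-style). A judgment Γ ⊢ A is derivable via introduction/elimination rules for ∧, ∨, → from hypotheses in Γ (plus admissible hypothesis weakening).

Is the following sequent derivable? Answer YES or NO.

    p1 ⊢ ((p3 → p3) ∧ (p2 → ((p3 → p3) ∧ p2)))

Proof tree:
[∧I] p1 ⊢ ((p3 → p3) ∧ (p2 → ((p3 → p3) ∧ p2)))
  [Wk] p1 ⊢ (p3 → p3)
    [→I]  ⊢ (p3 → p3)
      [Ax] p3 ⊢ p3
  [→I]  ⊢ (p2 → ((p3 → p3) ∧ p2))
    [∧I] p2 ⊢ ((p3 → p3) ∧ p2)
      [→I]  ⊢ (p3 → p3)
        [Ax] p3 ⊢ p3
      [Ax] p2 ⊢ p2

Result: YES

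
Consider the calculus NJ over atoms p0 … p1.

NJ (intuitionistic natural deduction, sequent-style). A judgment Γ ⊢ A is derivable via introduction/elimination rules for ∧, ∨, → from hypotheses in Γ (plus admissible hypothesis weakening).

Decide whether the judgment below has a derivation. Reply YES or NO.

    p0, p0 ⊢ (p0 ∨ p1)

Derivation trace:
[Wk] p0, p0 ⊢ (p0 ∨ p1)
  [∨I₁] p0 ⊢ (p0 ∨ p1)
    [Ax] p0 ⊢ p0

Result: YES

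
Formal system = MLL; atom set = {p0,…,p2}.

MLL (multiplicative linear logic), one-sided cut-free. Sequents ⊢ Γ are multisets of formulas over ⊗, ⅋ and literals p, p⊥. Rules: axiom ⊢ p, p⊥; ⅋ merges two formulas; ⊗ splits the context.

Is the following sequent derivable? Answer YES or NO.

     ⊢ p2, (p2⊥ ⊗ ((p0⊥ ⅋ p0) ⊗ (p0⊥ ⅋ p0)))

Proof tree:
[⊗]  ⊢ p2, (p2⊥ ⊗ ((p0⊥ ⅋ p0) ⊗ (p0⊥ ⅋ p0)))
  [Ax]  ⊢ p2, p2⊥
  [⊗]  ⊢ ((p0⊥ ⅋ p0) ⊗ (p0⊥ ⅋ p0))
    [⅋]  ⊢ (p0⊥ ⅋ p0)
      [Ax]  ⊢ p0, p0⊥
    [⅋]  ⊢ (p0⊥ ⅋ p0)
      [Ax]  ⊢ p0, p0⊥

Result: YES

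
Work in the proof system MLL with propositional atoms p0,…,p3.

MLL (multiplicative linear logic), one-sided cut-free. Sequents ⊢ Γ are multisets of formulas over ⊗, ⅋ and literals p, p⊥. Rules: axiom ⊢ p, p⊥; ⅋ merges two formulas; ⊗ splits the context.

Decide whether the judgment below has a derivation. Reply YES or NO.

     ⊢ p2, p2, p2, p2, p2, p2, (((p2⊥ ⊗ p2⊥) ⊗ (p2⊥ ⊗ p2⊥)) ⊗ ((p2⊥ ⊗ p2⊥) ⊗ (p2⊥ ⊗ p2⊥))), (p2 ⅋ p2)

Derivation trace:
[⅋]  ⊢ p2, p2, p2, p2, p2, p2, (((p2⊥ ⊗ p2⊥) ⊗ (p2⊥ ⊗ p2⊥)) ⊗ ((p2⊥ ⊗ p2⊥) ⊗ (p2⊥ ⊗ p2⊥))), (p2 ⅋ p2)
  [⊗]  ⊢ p2, p2, p2, p2, p2, p2, p2, p2, (((p2⊥ ⊗ p2⊥) ⊗ (p2⊥ ⊗ p2⊥)) ⊗ ((p2⊥ ⊗ p2⊥) ⊗ (p2⊥ ⊗ p2⊥)))
    [⊗]  ⊢ p2, p2, p2, p2, ((p2⊥ ⊗ p2⊥) ⊗ (p2⊥ ⊗ p2⊥))
      [⊗]  ⊢ p2, p2, (p2⊥ ⊗ p2⊥)
        [Ax]  ⊢ p2, p2⊥
        [Ax]  ⊢ p2, p2⊥
      [⊗]  ⊢ p2, p2, (p2⊥ ⊗ p2⊥)
        [Ax]  ⊢ p2, p2⊥
        [Ax]  ⊢ p2, p2⊥
    [⊗]  ⊢ p2, p2, p2, p2, ((p2⊥ ⊗ p2⊥) ⊗ (p2⊥ ⊗ p2⊥))
      [⊗]  ⊢ p2, p2, (p2⊥ ⊗ p2⊥)
        [Ax]  ⊢ p2, p2⊥
        [Ax]  ⊢ p2, p2⊥
      [⊗]  ⊢ p2, p2, (p2⊥ ⊗ p2⊥)
        [Ax]  ⊢ p2, p2⊥
        [Ax]  ⊢ p2, p2⊥

Result: YES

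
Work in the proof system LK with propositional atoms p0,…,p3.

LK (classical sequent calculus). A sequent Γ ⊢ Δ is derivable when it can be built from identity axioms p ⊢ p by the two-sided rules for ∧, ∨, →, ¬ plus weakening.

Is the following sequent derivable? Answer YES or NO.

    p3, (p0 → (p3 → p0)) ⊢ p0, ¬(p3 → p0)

Derivation (root first):
[¬R] p3, (p0 → (p3 → p0)) ⊢ p0, ¬(p3 → p0)
  [→L] (p3 → p0), p3, (p0 → (p3 → p0)) ⊢ p0
    [→L] p3, (p3 → p0) ⊢ p0
      [Ax] p3 ⊢ p3
      [Ax] p0 ⊢ p0
    [→L] p3, (p3 → p0) ⊢ p0
      [Ax] p3 ⊢ p3
      [Ax] p0 ⊢ p0

Result: YES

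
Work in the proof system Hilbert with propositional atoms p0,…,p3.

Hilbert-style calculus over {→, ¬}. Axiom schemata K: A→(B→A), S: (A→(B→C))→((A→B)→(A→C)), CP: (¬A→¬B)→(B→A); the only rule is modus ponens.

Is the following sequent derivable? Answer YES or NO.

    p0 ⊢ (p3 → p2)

Truth-table refutation:
  v=0000: Γ:[p0=F] Δ:[(p3 → p2)=T] refutes=False
  v=0001: Γ:[p0=F] Δ:[(p3 → p2)=F] refutes=False
  v=0010: Γ:[p0=F] Δ:[(p3 → p2)=T] refutes=False
  v=0011: Γ:[p0=F] Δ:[(p3 → p2)=T] refutes=False
  v=0100: Γ:[p0=F] Δ:[(p3 → p2)=T] refutes=False
  v=0101: Γ:[p0=F] Δ:[(p3 → p2)=F] refutes=False
  v=0110: Γ:[p0=F] Δ:[(p3 → p2)=T] refutes=False
  v=0111: Γ:[p0=F] Δ:[(p3 → p2)=T] refutes=False
  v=1000: Γ:[p0=T] Δ:[(p3 → p2)=T] refutes=False
  v=1001: Γ:[p0=T] Δ:[(p3 → p2)=F] refutes=True  ← countermodel

Result: NO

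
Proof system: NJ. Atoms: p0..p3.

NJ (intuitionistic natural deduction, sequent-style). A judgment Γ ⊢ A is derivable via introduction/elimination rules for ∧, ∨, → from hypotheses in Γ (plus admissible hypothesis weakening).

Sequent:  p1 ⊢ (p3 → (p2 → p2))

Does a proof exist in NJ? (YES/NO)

Derivation (root first):
[Wk] p1 ⊢ (p3 → (p2 → p2))
  [→I]  ⊢ (p3 → (p2 → p2))
    [→I] p3 ⊢ (p2 → p2)
      [Wk] p2, p3 ⊢ p2
        [Ax] p2 ⊢ p2

Result: YES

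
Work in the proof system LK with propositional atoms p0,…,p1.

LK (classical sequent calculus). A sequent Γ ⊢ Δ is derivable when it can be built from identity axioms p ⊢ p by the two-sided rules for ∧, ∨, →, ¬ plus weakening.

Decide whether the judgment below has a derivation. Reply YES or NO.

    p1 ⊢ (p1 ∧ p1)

Proof tree:
[∧R] p1 ⊢ (p1 ∧ p1)
  [WL] p1, p1, p1 ⊢ p1
    [WL] p1, p1 ⊢ p1
      [Ax] p1 ⊢ p1
  [Ax] p1 ⊢ p1

Result: YES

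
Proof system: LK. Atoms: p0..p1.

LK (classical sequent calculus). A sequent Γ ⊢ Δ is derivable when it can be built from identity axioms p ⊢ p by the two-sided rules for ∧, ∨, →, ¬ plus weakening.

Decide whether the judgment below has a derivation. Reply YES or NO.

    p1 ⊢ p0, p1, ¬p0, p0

Derivation trace:
[WL] p1 ⊢ p0, p1, ¬p0, p0
  [WR]  ⊢ p0, p1, ¬p0, p0
    [¬R]  ⊢ p0, p1, ¬p0
      [WR] p0 ⊢ p0, p1
        [Ax] p0 ⊢ p0

Result: YES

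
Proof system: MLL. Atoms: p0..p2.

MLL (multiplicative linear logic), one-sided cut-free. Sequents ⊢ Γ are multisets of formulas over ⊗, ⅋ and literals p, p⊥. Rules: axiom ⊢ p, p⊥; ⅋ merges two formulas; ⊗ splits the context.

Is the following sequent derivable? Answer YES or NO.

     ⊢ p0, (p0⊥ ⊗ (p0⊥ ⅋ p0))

Derivation trace:
[⊗]  ⊢ p0, (p0⊥ ⊗ (p0⊥ ⅋ p0))
  [Ax]  ⊢ p0, p0⊥
  [⅋]  ⊢ (p0⊥ ⅋ p0)
    [Ax]  ⊢ p0, p0⊥

Result: YES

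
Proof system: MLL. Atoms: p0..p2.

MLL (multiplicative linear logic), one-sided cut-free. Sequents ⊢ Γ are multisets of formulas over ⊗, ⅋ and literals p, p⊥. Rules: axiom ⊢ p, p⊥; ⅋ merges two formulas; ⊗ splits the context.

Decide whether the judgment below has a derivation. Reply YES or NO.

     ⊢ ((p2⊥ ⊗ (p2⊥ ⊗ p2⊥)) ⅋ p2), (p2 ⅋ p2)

Proof tree:
[⅋]  ⊢ ((p2⊥ ⊗ (p2⊥ ⊗ p2⊥)) ⅋ p2), (p2 ⅋ p2)
  [⅋]  ⊢ p2, p2, ((p2⊥ ⊗ (p2⊥ ⊗ p2⊥)) ⅋ p2)
    [⊗]  ⊢ p2, p2, p2, (p2⊥ ⊗ (p2⊥ ⊗ p2⊥))
      [Ax]  ⊢ p2, p2⊥
      [⊗]  ⊢ p2, p2, (p2⊥ ⊗ p2⊥)
        [Ax]  ⊢ p2, p2⊥
        [Ax]  ⊢ p2, p2⊥

Result: YES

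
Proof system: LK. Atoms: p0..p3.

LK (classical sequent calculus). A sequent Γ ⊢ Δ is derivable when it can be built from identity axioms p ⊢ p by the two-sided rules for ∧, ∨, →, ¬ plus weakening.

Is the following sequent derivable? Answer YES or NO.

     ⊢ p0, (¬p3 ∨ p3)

Proof tree:
[∨R]  ⊢ p0, (¬p3 ∨ p3)
  [WR]  ⊢ p3, ¬p3, p0
    [¬R]  ⊢ p3, ¬p3
      [Ax] p3 ⊢ p3

Result: YES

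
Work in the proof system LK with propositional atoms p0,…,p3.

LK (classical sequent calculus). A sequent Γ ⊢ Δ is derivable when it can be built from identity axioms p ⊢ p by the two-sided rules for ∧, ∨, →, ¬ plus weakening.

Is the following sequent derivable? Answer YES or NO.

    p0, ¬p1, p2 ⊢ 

Truth-table refutation:
  v=0000: Γ:[p0=F, ¬p1=T, p2=F] Δ:[] refutes=False
  v=0001: Γ:[p0=F, ¬p1=T, p2=F] Δ:[] refutes=False
  v=0010: Γ:[p0=F, ¬p1=T, p2=T] Δ:[] refutes=False
  v=0011: Γ:[p0=F, ¬p1=T, p2=T] Δ:[] refutes=False
  v=0100: Γ:[p0=F, ¬p1=F, p2=F] Δ:[] refutes=False
  v=0101: Γ:[p0=F, ¬p1=F, p2=F] Δ:[] refutes=False
  v=0110: Γ:[p0=F, ¬p1=F, p2=T] Δ:[] refutes=False
  v=0111: Γ:[p0=F, ¬p1=F, p2=T] Δ:[] refutes=False
  v=1000: Γ:[p0=T, ¬p1=T, p2=F] Δ:[] refutes=False
  v=1001: Γ:[p0=T, ¬p1=T, p2=F] Δ:[] refutes=False
  v=1010: Γ:[p0=T, ¬p1=T, p2=T] Δ:[] refutes=True  ← countermodel

Result: NO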